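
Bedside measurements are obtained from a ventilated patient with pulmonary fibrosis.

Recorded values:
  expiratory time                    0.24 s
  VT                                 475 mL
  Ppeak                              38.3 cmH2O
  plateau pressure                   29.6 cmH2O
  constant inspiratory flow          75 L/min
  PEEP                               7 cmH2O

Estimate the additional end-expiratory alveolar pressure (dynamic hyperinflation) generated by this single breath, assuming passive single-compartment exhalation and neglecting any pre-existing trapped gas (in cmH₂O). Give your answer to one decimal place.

Flow: 75 L/min ÷ 60 = 1.25 L/s.
R = (PIP − Pplat)/V̇ = (38.3 − 29.6) / 1.25 = 8.7/1.25 = 6.96 cmH2O·s/L.
C = Vt/(Pplat − PEEP) = 475.0 / (29.6 − 7) = 475.0/22.6 = 21.018 mL/cmH2O.
τ = R × C = 6.96 × 0.02102 L/cmH2O = 0.1463 s.
Fraction remaining = e^(−Te/τ) = e^(−0.24/0.1463) = 0.1939; trapped volume = 475.0 × 0.1939 = 92.103 mL.
Additional alveolar pressure from trapping ≈ V_trapped / C = 92.103 / 21.018 = 4.382 cmH2O.

4.4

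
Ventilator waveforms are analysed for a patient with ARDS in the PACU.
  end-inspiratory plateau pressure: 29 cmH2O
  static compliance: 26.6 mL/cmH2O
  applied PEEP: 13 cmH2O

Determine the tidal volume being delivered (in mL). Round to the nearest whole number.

426

Vt = Cstat × (Pplat − PEEP) = 26.6 × (29 − 13) = 26.6 × 16.0 = 425.6 mL.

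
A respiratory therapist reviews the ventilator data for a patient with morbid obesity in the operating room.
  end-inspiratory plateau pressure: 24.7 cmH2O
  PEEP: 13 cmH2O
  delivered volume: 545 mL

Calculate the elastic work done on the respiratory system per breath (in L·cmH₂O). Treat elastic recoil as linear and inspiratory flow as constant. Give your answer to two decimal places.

Elastic work ≈ ½ × (Pplat − PEEP) × Vt = 0.5 × (24.7 − 13) × 0.545 L = 0.5 × 11.7 × 0.545 = 3.188 L·cmH2O.

3.19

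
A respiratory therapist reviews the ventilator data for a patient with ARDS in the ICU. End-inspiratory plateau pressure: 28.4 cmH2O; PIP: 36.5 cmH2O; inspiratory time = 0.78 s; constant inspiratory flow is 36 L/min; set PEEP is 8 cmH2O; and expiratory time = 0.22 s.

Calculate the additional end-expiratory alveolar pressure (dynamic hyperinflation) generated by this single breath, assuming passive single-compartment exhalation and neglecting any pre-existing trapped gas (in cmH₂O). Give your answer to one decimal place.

Flow: 36 L/min ÷ 60 = 0.6 L/s.
Vt = flow × Ti = 0.6 L/s × 0.78 s × 1000 mL/L = 468.0 mL.
R = (PIP − Pplat)/V̇ = (36.5 − 28.4) / 0.6 = 8.1/0.6 = 13.5 cmH2O·s/L.
C = Vt/(Pplat − PEEP) = 468.0 / (28.4 − 8) = 468.0/20.4 = 22.941 mL/cmH2O.
τ = R × C = 13.5 × 0.02294 L/cmH2O = 0.3097 s.
Fraction remaining = e^(−Te/τ) = e^(−0.22/0.3097) = 0.4915; trapped volume = 468.0 × 0.4915 = 230.02 mL.
Additional alveolar pressure from trapping ≈ V_trapped / C = 230.02 / 22.941 = 10.027 cmH2O.

10.0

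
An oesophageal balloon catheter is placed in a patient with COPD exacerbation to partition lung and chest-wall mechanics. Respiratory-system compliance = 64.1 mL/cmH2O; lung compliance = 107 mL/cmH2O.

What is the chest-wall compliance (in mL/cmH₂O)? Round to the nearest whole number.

1/Ccw = 1/Crs − 1/CL.
1/Ccw = 1/64.1 − 1/107 = 0.006255.
Ccw = 159.87 mL/cmH2O.

160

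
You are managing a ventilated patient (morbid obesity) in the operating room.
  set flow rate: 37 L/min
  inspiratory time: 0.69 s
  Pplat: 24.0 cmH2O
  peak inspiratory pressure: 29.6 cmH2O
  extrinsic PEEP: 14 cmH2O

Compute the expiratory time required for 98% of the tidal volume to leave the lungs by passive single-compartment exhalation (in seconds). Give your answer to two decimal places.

Flow: 37 L/min ÷ 60 = 0.6167 L/s.
Vt = flow × Ti = 0.6167 L/s × 0.69 s × 1000 mL/L = 425.52 mL.
R = (PIP − Pplat)/V̇ = (29.6 − 24.0) / 0.6167 = 5.6/0.6167 = 9.081 cmH2O·s/L.
C = Vt/(Pplat − PEEP) = 425.52 / (24.0 − 14) = 425.52/10.0 = 42.552 mL/cmH2O.
τ = R × C = 9.081 × 0.04255 L/cmH2O = 0.3864 s.
t = −τ·ln(1 − 0.98) = −0.3864·ln(0.02) = 1.512 s.

1.51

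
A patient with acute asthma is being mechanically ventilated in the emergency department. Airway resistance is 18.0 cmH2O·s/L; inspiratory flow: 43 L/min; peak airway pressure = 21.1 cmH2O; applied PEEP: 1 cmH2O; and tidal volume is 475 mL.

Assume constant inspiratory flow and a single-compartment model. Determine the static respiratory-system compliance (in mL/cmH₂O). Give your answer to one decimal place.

Flow: 43 L/min ÷ 60 = 0.7167 L/s.
Equation of motion (constant flow): PIP = Vt/C + R·V̇ + PEEP.
Vt/C = PIP − R·V̇ − PEEP = 21.1 − 18.0×0.7167 − 1 = 21.1 − 12.901 − 1 = 7.199 cmH2O.
C = Vt / 7.199 = 475 / 7.199 = 65.981 mL/cmH2O.

66.0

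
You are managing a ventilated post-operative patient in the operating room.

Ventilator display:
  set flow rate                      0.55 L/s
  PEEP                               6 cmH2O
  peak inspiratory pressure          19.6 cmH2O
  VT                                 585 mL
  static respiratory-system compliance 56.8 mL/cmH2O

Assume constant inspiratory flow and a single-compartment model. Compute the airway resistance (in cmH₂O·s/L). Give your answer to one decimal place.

Equation of motion (constant flow): PIP = Vt/C + R·V̇ + PEEP.
R·V̇ = PIP − Vt/C − PEEP = 19.6 − 585/56.8 − 6 = 19.6 − 10.299 − 6 = 3.301 cmH2O.
R = 3.301 / 0.55 = 6.002 cmH2O·s/L.

6.0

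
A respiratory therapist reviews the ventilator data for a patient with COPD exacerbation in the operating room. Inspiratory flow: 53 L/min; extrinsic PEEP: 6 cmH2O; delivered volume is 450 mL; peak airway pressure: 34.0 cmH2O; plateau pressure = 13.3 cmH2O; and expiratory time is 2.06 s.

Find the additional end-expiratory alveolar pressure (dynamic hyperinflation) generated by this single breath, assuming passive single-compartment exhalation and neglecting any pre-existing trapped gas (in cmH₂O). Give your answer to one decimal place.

1.8

Flow: 53 L/min ÷ 60 = 0.8833 L/s.
R = (PIP − Pplat)/V̇ = (34.0 − 13.3) / 0.8833 = 20.7/0.8833 = 23.435 cmH2O·s/L.
C = Vt/(Pplat − PEEP) = 450.0 / (13.3 − 6) = 450.0/7.3 = 61.644 mL/cmH2O.
τ = R × C = 23.435 × 0.06164 L/cmH2O = 1.445 s.
Fraction remaining = e^(−Te/τ) = e^(−2.06/1.445) = 0.2404; trapped volume = 450.0 × 0.2404 = 108.18 mL.
Additional alveolar pressure from trapping ≈ V_trapped / C = 108.18 / 61.644 = 1.755 cmH2O.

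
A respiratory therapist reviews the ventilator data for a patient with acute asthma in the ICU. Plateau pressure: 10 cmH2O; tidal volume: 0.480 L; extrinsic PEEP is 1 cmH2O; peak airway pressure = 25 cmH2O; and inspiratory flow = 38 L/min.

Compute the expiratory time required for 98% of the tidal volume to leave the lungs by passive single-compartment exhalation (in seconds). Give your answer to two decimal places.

4.94

Flow: 38 L/min ÷ 60 = 0.6333 L/s.
R = (PIP − Pplat)/V̇ = (25 − 10) / 0.6333 = 15.0/0.6333 = 23.685 cmH2O·s/L.
C = Vt/(Pplat − PEEP) = 480.0 / (10 − 1) = 480.0/9.0 = 53.333 mL/cmH2O.
τ = R × C = 23.685 × 0.05333 L/cmH2O = 1.263 s.
t = −τ·ln(1 − 0.98) = −1.263·ln(0.02) = 4.941 s.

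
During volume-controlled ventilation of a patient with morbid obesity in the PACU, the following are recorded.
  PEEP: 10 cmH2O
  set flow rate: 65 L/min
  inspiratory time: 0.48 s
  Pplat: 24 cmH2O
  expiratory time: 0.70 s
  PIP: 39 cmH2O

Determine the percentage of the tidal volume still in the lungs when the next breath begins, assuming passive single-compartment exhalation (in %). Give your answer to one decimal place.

25.6

Flow: 65 L/min ÷ 60 = 1.0833 L/s.
Vt = flow × Ti = 1.0833 L/s × 0.48 s × 1000 mL/L = 519.98 mL.
R = (PIP − Pplat)/V̇ = (39 − 24) / 1.0833 = 15.0/1.0833 = 13.847 cmH2O·s/L.
C = Vt/(Pplat − PEEP) = 519.98 / (24 − 10) = 519.98/14.0 = 37.141 mL/cmH2O.
τ = R × C = 13.847 × 0.03714 L/cmH2O = 0.5143 s.
Fraction remaining at end-expiration = e^(−Te/τ) = e^(−0.70/0.5143) = 0.2564 → 25.64%.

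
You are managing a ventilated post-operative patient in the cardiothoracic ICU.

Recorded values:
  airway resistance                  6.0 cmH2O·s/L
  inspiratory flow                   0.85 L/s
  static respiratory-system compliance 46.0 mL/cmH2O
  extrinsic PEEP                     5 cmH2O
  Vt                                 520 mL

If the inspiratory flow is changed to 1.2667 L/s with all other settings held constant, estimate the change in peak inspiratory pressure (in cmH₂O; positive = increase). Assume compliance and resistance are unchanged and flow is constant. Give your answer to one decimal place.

2.5

PIP = Vt/C + R·V̇ + PEEP (constant-flow equation of motion).
Only the resistive term changes: ΔPIP = R × ΔV̇ = 6.0 × (1.2667 − 0.85) = 6.0 × 0.4167 = 2.5 cmH2O.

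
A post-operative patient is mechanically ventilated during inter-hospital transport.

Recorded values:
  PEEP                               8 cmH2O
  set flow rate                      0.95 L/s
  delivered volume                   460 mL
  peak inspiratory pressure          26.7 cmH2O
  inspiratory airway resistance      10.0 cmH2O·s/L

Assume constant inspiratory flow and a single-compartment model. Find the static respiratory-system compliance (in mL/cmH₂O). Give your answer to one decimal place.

50.0

Equation of motion (constant flow): PIP = Vt/C + R·V̇ + PEEP.
Vt/C = PIP − R·V̇ − PEEP = 26.7 − 10.0×0.95 − 8 = 26.7 − 9.5 − 8 = 9.2 cmH2O.
C = Vt / 9.2 = 460 / 9.2 = 50.0 mL/cmH2O.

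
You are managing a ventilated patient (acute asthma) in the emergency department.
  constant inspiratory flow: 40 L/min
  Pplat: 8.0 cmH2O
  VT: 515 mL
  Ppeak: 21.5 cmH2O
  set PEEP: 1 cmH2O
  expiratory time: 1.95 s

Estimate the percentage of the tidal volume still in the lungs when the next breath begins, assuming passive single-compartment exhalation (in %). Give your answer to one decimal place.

Flow: 40 L/min ÷ 60 = 0.6667 L/s.
R = (PIP − Pplat)/V̇ = (21.5 − 8.0) / 0.6667 = 13.5/0.6667 = 20.249 cmH2O·s/L.
C = Vt/(Pplat − PEEP) = 515.0 / (8.0 − 1) = 515.0/7.0 = 73.571 mL/cmH2O.
τ = R × C = 20.249 × 0.07357 L/cmH2O = 1.49 s.
Fraction remaining at end-expiration = e^(−Te/τ) = e^(−1.95/1.49) = 0.2702 → 27.02%.

27.0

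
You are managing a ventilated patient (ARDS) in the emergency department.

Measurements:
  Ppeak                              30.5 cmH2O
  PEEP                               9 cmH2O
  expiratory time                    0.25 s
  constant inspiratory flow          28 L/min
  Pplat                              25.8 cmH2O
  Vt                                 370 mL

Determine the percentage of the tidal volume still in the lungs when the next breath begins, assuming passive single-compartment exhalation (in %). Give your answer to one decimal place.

32.4

Flow: 28 L/min ÷ 60 = 0.4667 L/s.
R = (PIP − Pplat)/V̇ = (30.5 − 25.8) / 0.4667 = 4.7/0.4667 = 10.071 cmH2O·s/L.
C = Vt/(Pplat − PEEP) = 370.0 / (25.8 − 9) = 370.0/16.8 = 22.024 mL/cmH2O.
τ = R × C = 10.071 × 0.02202 L/cmH2O = 0.2218 s.
Fraction remaining at end-expiration = e^(−Te/τ) = e^(−0.25/0.2218) = 0.324 → 32.4%.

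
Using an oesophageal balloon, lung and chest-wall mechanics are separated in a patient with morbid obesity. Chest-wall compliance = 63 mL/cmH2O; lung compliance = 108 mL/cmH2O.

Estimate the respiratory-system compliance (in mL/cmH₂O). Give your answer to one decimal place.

Lung and chest wall are elastances in series: 1/Crs = 1/CL + 1/Ccw.
1/Crs = 1/108 + 1/63 = 0.02513.
Crs = 39.793 mL/cmH2O.

39.8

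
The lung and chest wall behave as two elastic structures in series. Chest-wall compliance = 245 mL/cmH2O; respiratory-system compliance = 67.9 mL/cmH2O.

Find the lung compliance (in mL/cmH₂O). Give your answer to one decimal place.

1/CL = 1/Crs − 1/Ccw.
1/CL = 1/67.9 − 1/245 = 0.01065.
CL = 93.897 mL/cmH2O.

93.9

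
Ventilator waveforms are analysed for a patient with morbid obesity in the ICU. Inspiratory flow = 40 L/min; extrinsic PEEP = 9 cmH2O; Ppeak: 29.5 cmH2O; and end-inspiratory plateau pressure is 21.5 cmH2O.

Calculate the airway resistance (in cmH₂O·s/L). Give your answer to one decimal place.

Flow: 40 L/min ÷ 60 = 0.6667 L/s.
Raw = (PIP − Pplat) / flow = (29.5 − 21.5) / 0.6667 = 8.0 / 0.6667 = 11.999 cmH2O·s/L.

12.0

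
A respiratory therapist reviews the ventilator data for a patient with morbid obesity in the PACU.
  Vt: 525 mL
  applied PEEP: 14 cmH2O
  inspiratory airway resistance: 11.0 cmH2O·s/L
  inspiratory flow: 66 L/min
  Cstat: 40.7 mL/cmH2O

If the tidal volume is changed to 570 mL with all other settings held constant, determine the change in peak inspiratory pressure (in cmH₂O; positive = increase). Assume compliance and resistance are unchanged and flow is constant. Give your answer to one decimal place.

PIP = Vt/C + R·V̇ + PEEP (constant-flow equation of motion).
Only the elastic term changes: ΔPIP = ΔVt / C = (570 − 525) / 40.7 = 1.106 cmH2O.

1.1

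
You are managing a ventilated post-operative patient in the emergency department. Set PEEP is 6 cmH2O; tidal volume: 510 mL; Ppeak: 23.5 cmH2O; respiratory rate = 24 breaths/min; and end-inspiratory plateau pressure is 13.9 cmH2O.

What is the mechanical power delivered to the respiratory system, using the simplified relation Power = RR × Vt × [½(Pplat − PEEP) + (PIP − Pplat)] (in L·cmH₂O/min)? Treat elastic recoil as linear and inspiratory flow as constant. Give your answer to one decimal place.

165.9

Per-breath work = Vt × [½(Pplat−PEEP) + (PIP−Pplat)] = 0.510 × [0.5×7.9 + 9.6] = 0.510 × 13.55 = 6.911 L·cmH2O.
Power = 24 × 6.911 = 165.86 L·cmH2O/min.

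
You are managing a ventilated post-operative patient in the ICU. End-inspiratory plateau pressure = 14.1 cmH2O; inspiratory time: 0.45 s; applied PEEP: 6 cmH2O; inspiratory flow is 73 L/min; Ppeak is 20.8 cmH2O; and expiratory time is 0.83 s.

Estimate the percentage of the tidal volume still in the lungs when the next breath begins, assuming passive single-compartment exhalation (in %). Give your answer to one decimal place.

Flow: 73 L/min ÷ 60 = 1.2167 L/s.
Vt = flow × Ti = 1.2167 L/s × 0.45 s × 1000 mL/L = 547.52 mL.
R = (PIP − Pplat)/V̇ = (20.8 − 14.1) / 1.2167 = 6.7/1.2167 = 5.507 cmH2O·s/L.
C = Vt/(Pplat − PEEP) = 547.52 / (14.1 − 6) = 547.52/8.1 = 67.595 mL/cmH2O.
τ = R × C = 5.507 × 0.0676 L/cmH2O = 0.3723 s.
Fraction remaining at end-expiration = e^(−Te/τ) = e^(−0.83/0.3723) = 0.1076 → 10.76%.

10.8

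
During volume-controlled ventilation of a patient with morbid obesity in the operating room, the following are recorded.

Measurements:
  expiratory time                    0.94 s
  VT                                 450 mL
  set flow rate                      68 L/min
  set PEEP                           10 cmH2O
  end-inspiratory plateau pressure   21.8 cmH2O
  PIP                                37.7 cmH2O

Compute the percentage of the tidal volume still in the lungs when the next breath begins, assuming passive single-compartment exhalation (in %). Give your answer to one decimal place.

Flow: 68 L/min ÷ 60 = 1.1333 L/s.
R = (PIP − Pplat)/V̇ = (37.7 − 21.8) / 1.1333 = 15.9/1.1333 = 14.03 cmH2O·s/L.
C = Vt/(Pplat − PEEP) = 450.0 / (21.8 − 10) = 450.0/11.8 = 38.136 mL/cmH2O.
τ = R × C = 14.03 × 0.03814 L/cmH2O = 0.5351 s.
Fraction remaining at end-expiration = e^(−Te/τ) = e^(−0.94/0.5351) = 0.1726 → 17.26%.

17.3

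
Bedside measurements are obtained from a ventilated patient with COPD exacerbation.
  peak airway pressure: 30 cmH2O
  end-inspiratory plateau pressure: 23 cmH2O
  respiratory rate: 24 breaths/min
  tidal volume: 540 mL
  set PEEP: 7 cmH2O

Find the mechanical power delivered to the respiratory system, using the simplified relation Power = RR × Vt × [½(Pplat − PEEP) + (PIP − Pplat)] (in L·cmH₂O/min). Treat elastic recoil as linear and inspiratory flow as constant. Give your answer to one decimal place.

194.4

Per-breath work = Vt × [½(Pplat−PEEP) + (PIP−Pplat)] = 0.540 × [0.5×16.0 + 7.0] = 0.540 × 15.0 = 8.1 L·cmH2O.
Power = 24 × 8.1 = 194.4 L·cmH2O/min.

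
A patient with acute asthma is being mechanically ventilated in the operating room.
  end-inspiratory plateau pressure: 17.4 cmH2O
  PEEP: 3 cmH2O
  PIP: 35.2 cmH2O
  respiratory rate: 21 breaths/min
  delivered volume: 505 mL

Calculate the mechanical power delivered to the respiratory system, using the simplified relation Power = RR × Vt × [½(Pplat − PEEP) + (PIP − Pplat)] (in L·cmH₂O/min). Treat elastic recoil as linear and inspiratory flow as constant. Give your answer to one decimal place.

Per-breath work = Vt × [½(Pplat−PEEP) + (PIP−Pplat)] = 0.505 × [0.5×14.4 + 17.8] = 0.505 × 25.0 = 12.625 L·cmH2O.
Power = 21 × 12.625 = 265.13 L·cmH2O/min.

265.1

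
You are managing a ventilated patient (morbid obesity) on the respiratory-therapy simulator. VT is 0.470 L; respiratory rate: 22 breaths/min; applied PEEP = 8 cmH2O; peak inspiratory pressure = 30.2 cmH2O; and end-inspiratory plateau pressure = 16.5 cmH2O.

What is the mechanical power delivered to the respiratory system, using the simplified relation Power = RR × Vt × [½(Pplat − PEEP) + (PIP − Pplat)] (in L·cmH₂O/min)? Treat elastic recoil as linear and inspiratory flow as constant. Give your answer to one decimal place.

185.6

Per-breath work = Vt × [½(Pplat−PEEP) + (PIP−Pplat)] = 0.470 × [0.5×8.5 + 13.7] = 0.470 × 17.95 = 8.437 L·cmH2O.
Power = 22 × 8.437 = 185.61 L·cmH2O/min.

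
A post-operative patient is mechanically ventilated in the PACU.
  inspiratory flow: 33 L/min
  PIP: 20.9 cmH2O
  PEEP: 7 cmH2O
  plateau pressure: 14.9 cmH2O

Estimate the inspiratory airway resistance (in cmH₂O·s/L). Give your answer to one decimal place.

10.9

Flow: 33 L/min ÷ 60 = 0.55 L/s.
Raw = (PIP − Pplat) / flow = (20.9 − 14.9) / 0.55 = 6.0 / 0.55 = 10.909 cmH2O·s/L.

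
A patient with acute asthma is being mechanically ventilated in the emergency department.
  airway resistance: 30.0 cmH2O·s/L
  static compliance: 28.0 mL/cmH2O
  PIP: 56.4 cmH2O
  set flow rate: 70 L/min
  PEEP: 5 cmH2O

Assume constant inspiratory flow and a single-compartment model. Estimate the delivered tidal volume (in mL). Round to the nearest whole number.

459

Flow: 70 L/min ÷ 60 = 1.1667 L/s.
Equation of motion (constant flow): PIP = Vt/C + R·V̇ + PEEP.
Vt/C = PIP − R·V̇ − PEEP = 56.4 − 35.001 − 5 = 16.399 cmH2O.
Vt = C × 16.399 = 28.0 × 16.399 = 459.17 mL.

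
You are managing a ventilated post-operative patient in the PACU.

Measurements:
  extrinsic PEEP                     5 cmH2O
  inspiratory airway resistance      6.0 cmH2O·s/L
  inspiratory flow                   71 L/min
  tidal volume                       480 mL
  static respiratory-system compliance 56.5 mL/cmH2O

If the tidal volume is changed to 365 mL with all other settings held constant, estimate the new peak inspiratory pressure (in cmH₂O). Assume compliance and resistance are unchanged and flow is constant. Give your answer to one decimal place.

Flow: 71 L/min ÷ 60 = 1.1833 L/s.
PIP = Vt/C + R·V̇ + PEEP (constant-flow equation of motion).
Only the elastic term changes: ΔPIP = ΔVt / C = (365 − 480) / 56.5 = -2.035 cmH2O.
Original PIP = 480/56.5 + 6.0×1.1833 + 5 = 20.595 cmH2O; new PIP = 20.595 + (-2.035) = 18.56 cmH2O.

18.6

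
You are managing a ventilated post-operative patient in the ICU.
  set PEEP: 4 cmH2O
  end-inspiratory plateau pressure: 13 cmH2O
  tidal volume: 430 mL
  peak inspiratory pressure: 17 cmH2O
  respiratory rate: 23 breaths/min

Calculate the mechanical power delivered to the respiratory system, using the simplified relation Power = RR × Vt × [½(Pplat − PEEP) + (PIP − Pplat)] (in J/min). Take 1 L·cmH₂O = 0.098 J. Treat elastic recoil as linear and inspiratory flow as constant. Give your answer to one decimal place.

Per-breath work = Vt × [½(Pplat−PEEP) + (PIP−Pplat)] = 0.430 × [0.5×9.0 + 4.0] = 0.430 × 8.5 = 3.655 L·cmH2O.
Power = 23 × 3.655 = 84.065 L·cmH2O/min.
× 0.098 J/(L·cmH2O) → 8.238 J/min.

8.2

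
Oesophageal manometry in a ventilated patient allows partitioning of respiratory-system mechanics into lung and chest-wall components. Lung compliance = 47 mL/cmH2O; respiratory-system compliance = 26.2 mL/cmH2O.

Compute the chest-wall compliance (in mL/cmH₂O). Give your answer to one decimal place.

1/Ccw = 1/Crs − 1/CL.
1/Ccw = 1/26.2 − 1/47 = 0.01689.
Ccw = 59.207 mL/cmH2O.

59.2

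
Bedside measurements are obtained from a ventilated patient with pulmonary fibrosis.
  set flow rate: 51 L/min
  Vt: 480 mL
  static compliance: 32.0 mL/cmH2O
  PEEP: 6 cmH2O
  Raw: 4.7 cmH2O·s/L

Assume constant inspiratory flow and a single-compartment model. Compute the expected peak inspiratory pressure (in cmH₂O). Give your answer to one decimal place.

25.0

Flow: 51 L/min ÷ 60 = 0.85 L/s.
Equation of motion (constant flow): PIP = Vt/C + R·V̇ + PEEP.
PIP = 480/32.0 + 4.7×0.85 + 6 = 15.0 + 3.995 + 6 = 24.995 cmH2O.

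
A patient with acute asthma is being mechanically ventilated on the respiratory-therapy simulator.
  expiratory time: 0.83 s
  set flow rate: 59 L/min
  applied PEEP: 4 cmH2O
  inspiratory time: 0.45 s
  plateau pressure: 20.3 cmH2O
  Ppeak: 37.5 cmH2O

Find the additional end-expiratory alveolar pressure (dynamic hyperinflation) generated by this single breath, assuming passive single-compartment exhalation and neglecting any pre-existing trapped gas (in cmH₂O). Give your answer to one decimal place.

2.8

Flow: 59 L/min ÷ 60 = 0.9833 L/s.
Vt = flow × Ti = 0.9833 L/s × 0.45 s × 1000 mL/L = 442.49 mL.
R = (PIP − Pplat)/V̇ = (37.5 − 20.3) / 0.9833 = 17.2/0.9833 = 17.492 cmH2O·s/L.
C = Vt/(Pplat − PEEP) = 442.49 / (20.3 − 4) = 442.49/16.3 = 27.147 mL/cmH2O.
τ = R × C = 17.492 × 0.02715 L/cmH2O = 0.4749 s.
Fraction remaining = e^(−Te/τ) = e^(−0.83/0.4749) = 0.1742; trapped volume = 442.49 × 0.1742 = 77.082 mL.
Additional alveolar pressure from trapping ≈ V_trapped / C = 77.082 / 27.147 = 2.839 cmH2O.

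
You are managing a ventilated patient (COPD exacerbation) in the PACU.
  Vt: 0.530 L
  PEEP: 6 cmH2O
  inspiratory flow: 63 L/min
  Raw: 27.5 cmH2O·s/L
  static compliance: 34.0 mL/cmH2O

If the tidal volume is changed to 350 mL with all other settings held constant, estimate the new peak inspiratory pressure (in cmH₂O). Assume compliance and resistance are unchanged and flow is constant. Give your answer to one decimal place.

Flow: 63 L/min ÷ 60 = 1.05 L/s.
PIP = Vt/C + R·V̇ + PEEP (constant-flow equation of motion).
Only the elastic term changes: ΔPIP = ΔVt / C = (350 − 530) / 34.0 = -5.294 cmH2O.
Original PIP = 530/34.0 + 27.5×1.05 + 6 = 50.463 cmH2O; new PIP = 50.463 + (-5.294) = 45.169 cmH2O.

45.2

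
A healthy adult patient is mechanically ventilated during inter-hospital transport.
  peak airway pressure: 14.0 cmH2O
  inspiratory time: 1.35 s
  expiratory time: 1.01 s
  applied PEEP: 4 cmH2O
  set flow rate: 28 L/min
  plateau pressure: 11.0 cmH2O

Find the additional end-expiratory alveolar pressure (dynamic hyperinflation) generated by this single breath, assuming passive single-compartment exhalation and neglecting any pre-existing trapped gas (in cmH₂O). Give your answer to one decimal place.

Flow: 28 L/min ÷ 60 = 0.4667 L/s.
Vt = flow × Ti = 0.4667 L/s × 1.35 s × 1000 mL/L = 630.05 mL.
R = (PIP − Pplat)/V̇ = (14.0 − 11.0) / 0.4667 = 3.0/0.4667 = 6.428 cmH2O·s/L.
C = Vt/(Pplat − PEEP) = 630.05 / (11.0 − 4) = 630.05/7.0 = 90.007 mL/cmH2O.
τ = R × C = 6.428 × 0.09001 L/cmH2O = 0.5786 s.
Fraction remaining = e^(−Te/τ) = e^(−1.01/0.5786) = 0.1745; trapped volume = 630.05 × 0.1745 = 109.94 mL.
Additional alveolar pressure from trapping ≈ V_trapped / C = 109.94 / 90.007 = 1.221 cmH2O.

1.2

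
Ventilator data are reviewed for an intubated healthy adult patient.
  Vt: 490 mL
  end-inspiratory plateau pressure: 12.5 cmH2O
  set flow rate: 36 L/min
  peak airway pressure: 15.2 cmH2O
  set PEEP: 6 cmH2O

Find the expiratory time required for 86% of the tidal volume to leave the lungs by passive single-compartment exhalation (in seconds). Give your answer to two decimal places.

Flow: 36 L/min ÷ 60 = 0.6 L/s.
R = (PIP − Pplat)/V̇ = (15.2 − 12.5) / 0.6 = 2.7/0.6 = 4.5 cmH2O·s/L.
C = Vt/(Pplat − PEEP) = 490.0 / (12.5 − 6) = 490.0/6.5 = 75.385 mL/cmH2O.
τ = R × C = 4.5 × 0.07539 L/cmH2O = 0.3393 s.
t = −τ·ln(1 − 0.86) = −0.3393·ln(0.14) = 0.6671 s.

0.67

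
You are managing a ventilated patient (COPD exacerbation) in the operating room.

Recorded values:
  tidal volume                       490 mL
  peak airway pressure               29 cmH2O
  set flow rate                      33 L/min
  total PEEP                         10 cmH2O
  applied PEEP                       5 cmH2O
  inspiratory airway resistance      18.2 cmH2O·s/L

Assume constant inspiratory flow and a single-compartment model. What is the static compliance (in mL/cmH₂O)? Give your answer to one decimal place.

54.5

Flow: 33 L/min ÷ 60 = 0.55 L/s.
Total PEEP = 10 cmH2O (set 5 + intrinsic 5); this is the baseline alveolar pressure.
Equation of motion (constant flow): PIP = Vt/C + R·V̇ + PEEP.
Vt/C = PIP − R·V̇ − PEEP = 29 − 18.2×0.55 − 10 = 29 − 10.01 − 10 = 8.99 cmH2O.
C = Vt / 8.99 = 490 / 8.99 = 54.505 mL/cmH2O.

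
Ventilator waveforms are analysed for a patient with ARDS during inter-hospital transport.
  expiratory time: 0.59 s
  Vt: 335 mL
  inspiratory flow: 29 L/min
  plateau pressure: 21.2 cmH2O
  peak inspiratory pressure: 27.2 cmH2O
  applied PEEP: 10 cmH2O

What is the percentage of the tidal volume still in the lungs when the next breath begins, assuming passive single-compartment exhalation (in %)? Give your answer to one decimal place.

20.4

Flow: 29 L/min ÷ 60 = 0.4833 L/s.
R = (PIP − Pplat)/V̇ = (27.2 − 21.2) / 0.4833 = 6.0/0.4833 = 12.415 cmH2O·s/L.
C = Vt/(Pplat − PEEP) = 335.0 / (21.2 − 10) = 335.0/11.2 = 29.911 mL/cmH2O.
τ = R × C = 12.415 × 0.02991 L/cmH2O = 0.3713 s.
Fraction remaining at end-expiration = e^(−Te/τ) = e^(−0.59/0.3713) = 0.2041 → 20.41%.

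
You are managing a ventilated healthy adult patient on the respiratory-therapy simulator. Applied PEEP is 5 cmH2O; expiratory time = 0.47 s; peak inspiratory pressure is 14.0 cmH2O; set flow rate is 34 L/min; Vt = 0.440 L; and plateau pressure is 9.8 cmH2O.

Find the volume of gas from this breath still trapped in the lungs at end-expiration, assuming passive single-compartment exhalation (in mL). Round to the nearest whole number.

Flow: 34 L/min ÷ 60 = 0.5667 L/s.
R = (PIP − Pplat)/V̇ = (14.0 − 9.8) / 0.5667 = 4.2/0.5667 = 7.411 cmH2O·s/L.
C = Vt/(Pplat − PEEP) = 440.0 / (9.8 − 5) = 440.0/4.8 = 91.667 mL/cmH2O.
τ = R × C = 7.411 × 0.09167 L/cmH2O = 0.6794 s.
Fraction remaining = e^(−Te/τ) = e^(−0.47/0.6794) = 0.5007.
Trapped volume = 440.0 × 0.5007 = 220.31 mL.

220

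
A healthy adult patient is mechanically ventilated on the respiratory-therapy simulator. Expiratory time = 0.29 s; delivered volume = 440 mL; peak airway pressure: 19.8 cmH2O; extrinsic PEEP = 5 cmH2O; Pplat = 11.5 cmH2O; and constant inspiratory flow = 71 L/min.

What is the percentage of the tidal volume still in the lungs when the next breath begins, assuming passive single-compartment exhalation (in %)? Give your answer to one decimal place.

Flow: 71 L/min ÷ 60 = 1.1833 L/s.
R = (PIP − Pplat)/V̇ = (19.8 − 11.5) / 1.1833 = 8.3/1.1833 = 7.014 cmH2O·s/L.
C = Vt/(Pplat − PEEP) = 440.0 / (11.5 − 5) = 440.0/6.5 = 67.692 mL/cmH2O.
τ = R × C = 7.014 × 0.06769 L/cmH2O = 0.4748 s.
Fraction remaining at end-expiration = e^(−Te/τ) = e^(−0.29/0.4748) = 0.5429 → 54.29%.

54.3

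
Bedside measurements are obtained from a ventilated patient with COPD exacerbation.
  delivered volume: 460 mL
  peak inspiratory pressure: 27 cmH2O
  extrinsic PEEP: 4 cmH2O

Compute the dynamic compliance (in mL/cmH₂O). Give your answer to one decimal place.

Dynamic compliance = Vt / (PIP − PEEP) = 460 / (27 − 4) = 460 / 23.0 = 20.0 mL/cmH2O.

20.0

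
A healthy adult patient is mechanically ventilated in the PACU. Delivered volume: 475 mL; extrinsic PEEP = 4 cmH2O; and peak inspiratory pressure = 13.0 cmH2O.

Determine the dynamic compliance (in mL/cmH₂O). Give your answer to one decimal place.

Dynamic compliance = Vt / (PIP − PEEP) = 475 / (13.0 − 4) = 475 / 9.0 = 52.778 mL/cmH2O.

52.8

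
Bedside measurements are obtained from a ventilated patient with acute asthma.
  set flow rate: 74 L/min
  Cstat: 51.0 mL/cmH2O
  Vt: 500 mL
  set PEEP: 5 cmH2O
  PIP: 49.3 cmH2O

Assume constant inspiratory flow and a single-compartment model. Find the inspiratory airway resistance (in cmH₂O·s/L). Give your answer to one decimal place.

28.0

Flow: 74 L/min ÷ 60 = 1.2333 L/s.
Equation of motion (constant flow): PIP = Vt/C + R·V̇ + PEEP.
R·V̇ = PIP − Vt/C − PEEP = 49.3 − 500/51.0 − 5 = 49.3 − 9.804 − 5 = 34.496 cmH2O.
R = 34.496 / 1.2333 = 27.97 cmH2O·s/L.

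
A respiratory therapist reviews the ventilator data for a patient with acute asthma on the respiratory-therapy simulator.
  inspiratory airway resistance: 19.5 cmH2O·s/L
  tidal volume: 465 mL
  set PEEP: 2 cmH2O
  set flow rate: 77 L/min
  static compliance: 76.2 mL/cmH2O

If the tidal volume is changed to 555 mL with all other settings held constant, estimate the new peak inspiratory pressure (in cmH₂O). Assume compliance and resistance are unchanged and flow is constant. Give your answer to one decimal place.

34.3

Flow: 77 L/min ÷ 60 = 1.2833 L/s.
PIP = Vt/C + R·V̇ + PEEP (constant-flow equation of motion).
Only the elastic term changes: ΔPIP = ΔVt / C = (555 − 465) / 76.2 = 1.181 cmH2O.
Original PIP = 465/76.2 + 19.5×1.2833 + 2 = 33.127 cmH2O; new PIP = 33.127 + (1.181) = 34.308 cmH2O.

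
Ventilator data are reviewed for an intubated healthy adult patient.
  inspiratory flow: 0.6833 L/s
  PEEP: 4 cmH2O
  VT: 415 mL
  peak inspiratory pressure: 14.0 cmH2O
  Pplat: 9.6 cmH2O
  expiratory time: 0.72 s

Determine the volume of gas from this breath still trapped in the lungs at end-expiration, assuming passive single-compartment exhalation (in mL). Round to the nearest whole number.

R = (PIP − Pplat)/V̇ = (14.0 − 9.6) / 0.6833 = 4.4/0.6833 = 6.439 cmH2O·s/L.
C = Vt/(Pplat − PEEP) = 415.0 / (9.6 − 4) = 415.0/5.6 = 74.107 mL/cmH2O.
τ = R × C = 6.439 × 0.07411 L/cmH2O = 0.4772 s.
Fraction remaining = e^(−Te/τ) = e^(−0.72/0.4772) = 0.2212.
Trapped volume = 415.0 × 0.2212 = 91.798 mL.

92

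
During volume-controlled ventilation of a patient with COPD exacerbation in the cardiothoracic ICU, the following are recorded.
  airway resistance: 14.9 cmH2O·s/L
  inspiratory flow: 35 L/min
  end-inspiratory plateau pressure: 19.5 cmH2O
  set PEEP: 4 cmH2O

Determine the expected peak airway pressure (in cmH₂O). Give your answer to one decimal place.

Flow: 35 L/min ÷ 60 = 0.5833 L/s.
PIP = Pplat + Raw × flow = 19.5 + 14.9 × 0.5833 = 19.5 + 8.691 = 28.191 cmH2O.

28.2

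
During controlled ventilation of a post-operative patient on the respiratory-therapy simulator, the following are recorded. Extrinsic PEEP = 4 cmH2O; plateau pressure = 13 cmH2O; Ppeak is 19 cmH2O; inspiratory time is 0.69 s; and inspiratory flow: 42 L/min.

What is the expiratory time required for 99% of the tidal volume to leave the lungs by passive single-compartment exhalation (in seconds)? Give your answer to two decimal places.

Flow: 42 L/min ÷ 60 = 0.7 L/s.
Vt = flow × Ti = 0.7 L/s × 0.69 s × 1000 mL/L = 483.0 mL.
R = (PIP − Pplat)/V̇ = (19 − 13) / 0.7 = 6.0/0.7 = 8.571 cmH2O·s/L.
C = Vt/(Pplat − PEEP) = 483.0 / (13 − 4) = 483.0/9.0 = 53.667 mL/cmH2O.
τ = R × C = 8.571 × 0.05367 L/cmH2O = 0.46 s.
t = −τ·ln(1 − 0.99) = −0.46·ln(0.01) = 2.118 s.

2.12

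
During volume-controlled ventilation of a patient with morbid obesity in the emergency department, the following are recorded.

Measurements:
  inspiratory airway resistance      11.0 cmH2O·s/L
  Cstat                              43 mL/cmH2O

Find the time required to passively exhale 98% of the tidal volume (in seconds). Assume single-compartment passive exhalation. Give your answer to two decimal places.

τ = R × C = 11.0 × 43 mL/cmH2O = 11.0 × 0.043 L/cmH2O = 0.473 s.
Exhaled fraction f = 1 − e^(−t/τ) → t = −τ·ln(1 − f) = −0.473·ln(0.02) = 1.85 s.

1.85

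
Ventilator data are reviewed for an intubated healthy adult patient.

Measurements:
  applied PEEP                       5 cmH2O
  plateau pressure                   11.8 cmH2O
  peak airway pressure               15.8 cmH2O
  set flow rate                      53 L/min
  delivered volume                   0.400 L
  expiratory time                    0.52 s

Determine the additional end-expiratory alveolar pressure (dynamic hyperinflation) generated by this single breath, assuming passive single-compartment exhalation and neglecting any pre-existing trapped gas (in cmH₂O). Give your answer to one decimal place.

Flow: 53 L/min ÷ 60 = 0.8833 L/s.
R = (PIP − Pplat)/V̇ = (15.8 − 11.8) / 0.8833 = 4.0/0.8833 = 4.528 cmH2O·s/L.
C = Vt/(Pplat − PEEP) = 400.0 / (11.8 − 5) = 400.0/6.8 = 58.824 mL/cmH2O.
τ = R × C = 4.528 × 0.05882 L/cmH2O = 0.2663 s.
Fraction remaining = e^(−Te/τ) = e^(−0.52/0.2663) = 0.1419; trapped volume = 400.0 × 0.1419 = 56.76 mL.
Additional alveolar pressure from trapping ≈ V_trapped / C = 56.76 / 58.824 = 0.9649 cmH2O.

1.0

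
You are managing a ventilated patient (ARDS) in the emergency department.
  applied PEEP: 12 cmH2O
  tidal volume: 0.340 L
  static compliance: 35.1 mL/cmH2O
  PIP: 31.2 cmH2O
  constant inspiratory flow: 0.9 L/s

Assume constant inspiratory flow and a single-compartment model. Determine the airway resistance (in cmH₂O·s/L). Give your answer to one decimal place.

Equation of motion (constant flow): PIP = Vt/C + R·V̇ + PEEP.
R·V̇ = PIP − Vt/C − PEEP = 31.2 − 340/35.1 − 12 = 31.2 − 9.687 − 12 = 9.513 cmH2O.
R = 9.513 / 0.9 = 10.57 cmH2O·s/L.

10.6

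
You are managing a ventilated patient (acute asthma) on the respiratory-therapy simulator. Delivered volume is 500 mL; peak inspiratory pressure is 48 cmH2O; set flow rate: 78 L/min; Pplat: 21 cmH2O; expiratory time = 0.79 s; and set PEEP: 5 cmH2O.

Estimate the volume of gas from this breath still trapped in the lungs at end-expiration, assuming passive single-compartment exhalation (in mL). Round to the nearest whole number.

148

Flow: 78 L/min ÷ 60 = 1.3 L/s.
R = (PIP − Pplat)/V̇ = (48 − 21) / 1.3 = 27.0/1.3 = 20.769 cmH2O·s/L.
C = Vt/(Pplat − PEEP) = 500.0 / (21 − 5) = 500.0/16.0 = 31.25 mL/cmH2O.
τ = R × C = 20.769 × 0.03125 L/cmH2O = 0.649 s.
Fraction remaining = e^(−Te/τ) = e^(−0.79/0.649) = 0.296.
Trapped volume = 500.0 × 0.296 = 148.0 mL.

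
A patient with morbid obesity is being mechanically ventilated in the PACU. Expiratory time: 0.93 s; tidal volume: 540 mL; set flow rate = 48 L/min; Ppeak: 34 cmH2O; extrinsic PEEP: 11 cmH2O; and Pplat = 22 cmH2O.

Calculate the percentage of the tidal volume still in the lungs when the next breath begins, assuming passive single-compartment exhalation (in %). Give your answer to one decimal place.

Flow: 48 L/min ÷ 60 = 0.8 L/s.
R = (PIP − Pplat)/V̇ = (34 − 22) / 0.8 = 12.0/0.8 = 15.0 cmH2O·s/L.
C = Vt/(Pplat − PEEP) = 540.0 / (22 − 11) = 540.0/11.0 = 49.091 mL/cmH2O.
τ = R × C = 15.0 × 0.04909 L/cmH2O = 0.7364 s.
Fraction remaining at end-expiration = e^(−Te/τ) = e^(−0.93/0.7364) = 0.2828 → 28.28%.

28.3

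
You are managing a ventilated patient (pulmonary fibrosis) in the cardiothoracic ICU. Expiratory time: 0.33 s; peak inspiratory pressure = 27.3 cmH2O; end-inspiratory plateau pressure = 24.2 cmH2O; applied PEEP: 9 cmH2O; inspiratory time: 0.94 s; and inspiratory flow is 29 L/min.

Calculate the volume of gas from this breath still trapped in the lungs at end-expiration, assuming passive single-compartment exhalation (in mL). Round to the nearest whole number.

Flow: 29 L/min ÷ 60 = 0.4833 L/s.
Vt = flow × Ti = 0.4833 L/s × 0.94 s × 1000 mL/L = 454.3 mL.
R = (PIP − Pplat)/V̇ = (27.3 − 24.2) / 0.4833 = 3.1/0.4833 = 6.414 cmH2O·s/L.
C = Vt/(Pplat − PEEP) = 454.3 / (24.2 − 9) = 454.3/15.2 = 29.888 mL/cmH2O.
τ = R × C = 6.414 × 0.02989 L/cmH2O = 0.1917 s.
Fraction remaining = e^(−Te/τ) = e^(−0.33/0.1917) = 0.1788.
Trapped volume = 454.3 × 0.1788 = 81.229 mL.

81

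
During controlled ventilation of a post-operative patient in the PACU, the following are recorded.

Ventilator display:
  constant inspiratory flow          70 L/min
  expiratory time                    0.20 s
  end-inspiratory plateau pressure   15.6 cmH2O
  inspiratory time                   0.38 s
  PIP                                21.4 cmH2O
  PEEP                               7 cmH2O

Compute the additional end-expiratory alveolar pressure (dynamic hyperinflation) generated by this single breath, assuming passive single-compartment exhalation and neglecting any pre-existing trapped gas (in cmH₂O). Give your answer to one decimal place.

Flow: 70 L/min ÷ 60 = 1.1667 L/s.
Vt = flow × Ti = 1.1667 L/s × 0.38 s × 1000 mL/L = 443.35 mL.
R = (PIP − Pplat)/V̇ = (21.4 − 15.6) / 1.1667 = 5.8/1.1667 = 4.971 cmH2O·s/L.
C = Vt/(Pplat − PEEP) = 443.35 / (15.6 − 7) = 443.35/8.6 = 51.552 mL/cmH2O.
τ = R × C = 4.971 × 0.05155 L/cmH2O = 0.2563 s.
Fraction remaining = e^(−Te/τ) = e^(−0.20/0.2563) = 0.4583; trapped volume = 443.35 × 0.4583 = 203.19 mL.
Additional alveolar pressure from trapping ≈ V_trapped / C = 203.19 / 51.552 = 3.941 cmH2O.

3.9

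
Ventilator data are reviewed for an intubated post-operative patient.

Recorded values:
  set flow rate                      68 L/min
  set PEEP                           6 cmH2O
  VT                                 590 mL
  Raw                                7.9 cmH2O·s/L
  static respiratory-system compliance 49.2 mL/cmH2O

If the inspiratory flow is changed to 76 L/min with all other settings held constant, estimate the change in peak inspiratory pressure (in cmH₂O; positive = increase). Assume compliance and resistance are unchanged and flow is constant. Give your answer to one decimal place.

Flow: 68 L/min ÷ 60 = 1.1333 L/s.
New flow: 76 L/min ÷ 60 = 1.2667 L/s.
PIP = Vt/C + R·V̇ + PEEP (constant-flow equation of motion).
Only the resistive term changes: ΔPIP = R × ΔV̇ = 7.9 × (1.2667 − 1.1333) = 7.9 × 0.1334 = 1.054 cmH2O.

1.1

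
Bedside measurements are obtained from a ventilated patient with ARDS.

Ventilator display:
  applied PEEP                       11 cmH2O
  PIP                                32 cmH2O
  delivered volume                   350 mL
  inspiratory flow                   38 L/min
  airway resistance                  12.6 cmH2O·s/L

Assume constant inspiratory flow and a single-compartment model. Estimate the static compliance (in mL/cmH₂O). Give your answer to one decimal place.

Flow: 38 L/min ÷ 60 = 0.6333 L/s.
Equation of motion (constant flow): PIP = Vt/C + R·V̇ + PEEP.
Vt/C = PIP − R·V̇ − PEEP = 32 − 12.6×0.6333 − 11 = 32 − 7.98 − 11 = 13.02 cmH2O.
C = Vt / 13.02 = 350 / 13.02 = 26.882 mL/cmH2O.

26.9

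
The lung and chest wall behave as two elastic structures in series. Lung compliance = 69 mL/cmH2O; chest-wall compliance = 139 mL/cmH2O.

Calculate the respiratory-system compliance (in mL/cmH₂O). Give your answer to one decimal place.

46.1

Lung and chest wall are elastances in series: 1/Crs = 1/CL + 1/Ccw.
1/Crs = 1/69 + 1/139 = 0.02169.
Crs = 46.104 mL/cmH2O.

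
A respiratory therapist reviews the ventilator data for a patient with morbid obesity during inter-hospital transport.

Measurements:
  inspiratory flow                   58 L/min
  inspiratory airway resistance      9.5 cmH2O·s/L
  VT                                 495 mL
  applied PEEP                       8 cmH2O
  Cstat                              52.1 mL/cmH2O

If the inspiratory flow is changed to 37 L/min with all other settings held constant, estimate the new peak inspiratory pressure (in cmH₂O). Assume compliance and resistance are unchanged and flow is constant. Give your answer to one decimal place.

23.4

Flow: 58 L/min ÷ 60 = 0.9667 L/s.
New flow: 37 L/min ÷ 60 = 0.6167 L/s.
PIP = Vt/C + R·V̇ + PEEP (constant-flow equation of motion).
Only the resistive term changes: ΔPIP = R × ΔV̇ = 9.5 × (0.6167 − 0.9667) = 9.5 × -0.35 = -3.325 cmH2O.
Original PIP = 495/52.1 + 9.5×0.9667 + 8 = 26.685 cmH2O; new PIP = 26.685 + (-3.325) = 23.36 cmH2O.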